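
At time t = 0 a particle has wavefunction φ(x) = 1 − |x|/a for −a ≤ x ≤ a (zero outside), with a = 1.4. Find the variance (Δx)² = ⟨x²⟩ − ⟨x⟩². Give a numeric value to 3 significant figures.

0.196

Compute ⟨x⟩ and ⟨x²⟩ separately, then (Δx)² = ⟨x²⟩ − ⟨x⟩².
φ is even, so ∫ over [−a, a] = 2∫₀ᵃ with φ = 1 − x/a there: ∫₀ᵃ (1 − x/a)² dx = a/3, ∫₀ᵃ x²(1 − x/a)² dx = a³/30, ∫₀ᵃ x⁴(1 − x/a)² dx = a⁵/105.
Normalization: ∫|φ|² dx = 0.93333.
⟨x⟩ = 0.0000 and ⟨x²⟩ = 0.19600.
(Δx)² = 0.19600 − (0.0000)² = 0.19600.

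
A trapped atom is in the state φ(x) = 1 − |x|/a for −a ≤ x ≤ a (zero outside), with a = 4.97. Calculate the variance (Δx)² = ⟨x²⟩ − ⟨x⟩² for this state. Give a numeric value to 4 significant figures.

2.470

Compute ⟨x⟩ and ⟨x²⟩ separately, then (Δx)² = ⟨x²⟩ − ⟨x⟩².
φ is even, so ∫ over [−a, a] = 2∫₀ᵃ with φ = 1 − x/a there: ∫₀ᵃ (1 − x/a)² dx = a/3, ∫₀ᵃ x²(1 − x/a)² dx = a³/30, ∫₀ᵃ x⁴(1 − x/a)² dx = a⁵/105.
Normalization: ∫|φ|² dx = 3.3133.
⟨x⟩ = 0.0000 and ⟨x²⟩ = 2.4701.
(Δx)² = 2.4701 − (0.0000)² = 2.4701.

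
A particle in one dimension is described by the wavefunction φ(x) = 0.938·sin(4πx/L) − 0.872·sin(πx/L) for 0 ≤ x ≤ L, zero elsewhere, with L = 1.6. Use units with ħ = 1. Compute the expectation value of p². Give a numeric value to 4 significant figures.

p² φ = −ħ² d²φ/dx²; ⟨p²⟩ = −ħ² ∫ φ*·φ'' dx / ∫|φ|² dx.
d²/dx² sin(jπx/L) = −(jπ/L)²·sin(jπx/L); on 0 ≤ x ≤ L, ∫sin²(jπx/L) dx = L/2 and ∫sin(jπx/L)·sin(lπx/L) dx = 0 for j ≠ l, so only diagonal terms survive in ∫|φ|² and ∫φ·φ″; ∫φ·φ′ dx = [φ²/2] between the walls = 0.
State is unnormalized: ∫|φ|² dx = 1.3122, and ∫φ*·(−ħ² φ'') dx = 45.764, so ⟨p²⟩ = 45.764 / 1.3122.
⟨p²⟩ = 34.876.

34.88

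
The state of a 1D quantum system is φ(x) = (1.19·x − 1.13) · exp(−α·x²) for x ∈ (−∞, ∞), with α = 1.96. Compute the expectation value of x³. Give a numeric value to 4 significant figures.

⟨x³⟩ = ∫ x³·|φ|² dx / ∫|φ|² dx (integrals over the domain).
Expand each integrand as polynomial × e^(−2αx²) and use ∫x^(2j)·e^(−2αx²) dx = (2j−1)!!/(4α)^j · √(π/(2α)), odd powers → 0; here √(π/(2α)) = 0.89522.
State is unnormalized: ∫|φ|² dx = 1.3048, and ∫φ*·x³·φ dx = -0.11751, so ⟨x³⟩ = -0.11751 / 1.3048.
⟨x³⟩ = -0.090059.

-0.09006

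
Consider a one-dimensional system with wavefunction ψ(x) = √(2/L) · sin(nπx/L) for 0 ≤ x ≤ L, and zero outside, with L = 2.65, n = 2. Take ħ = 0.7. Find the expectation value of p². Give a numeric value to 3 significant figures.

p² ψ = −ħ² d²ψ/dx²; ⟨p²⟩ = −ħ² ∫ ψ*·ψ'' dx.
d/dx sin(nπx/L) = (nπ/L)·cos(nπx/L) and d²/dx² sin(nπx/L) = −(nπ/L)²·sin(nπx/L); on 0 ≤ x ≤ L, ∫sin²(nπx/L) dx = L/2 and ∫sin(nπx/L)·cos(nπx/L) dx = 0.
⟨p²⟩ = 2.7546.

2.75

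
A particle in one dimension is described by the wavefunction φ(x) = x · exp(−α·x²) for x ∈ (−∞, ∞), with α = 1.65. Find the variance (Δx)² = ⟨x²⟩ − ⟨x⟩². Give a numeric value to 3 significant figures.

0.455

Compute ⟨x⟩ and ⟨x²⟩ separately, then (Δx)² = ⟨x²⟩ − ⟨x⟩².
Expand each integrand as polynomial × e^(−2αx²) and use ∫x^(2j)·e^(−2αx²) dx = (2j−1)!!/(4α)^j · √(π/(2α)), odd powers → 0; here √(π/(2α)) = 0.97570.
Normalization: ∫|φ|² dx = 0.14783.
⟨x⟩ = 0.0000 and ⟨x²⟩ = 0.45455.
(Δx)² = 0.45455 − (0.0000)² = 0.45455.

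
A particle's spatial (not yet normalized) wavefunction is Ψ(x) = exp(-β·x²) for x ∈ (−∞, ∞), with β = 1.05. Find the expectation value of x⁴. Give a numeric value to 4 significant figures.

0.1701

⟨x⁴⟩ = ∫ x⁴·|Ψ|² dx / ∫|Ψ|² dx (integrals over the domain).
Gaussian moments: ∫x^(2j)·e^(−2βx²) dx = (2j−1)!!/(4β)^j · √(π/(2β)), odd powers integrate to 0; here √(π/(2β)) = 1.2231.
State is unnormalized: ∫|Ψ|² dx = 1.2231, and ∫Ψ*·x⁴·Ψ dx = 0.20801, so ⟨x⁴⟩ = 0.20801 / 1.2231.
⟨x⁴⟩ = 0.17007.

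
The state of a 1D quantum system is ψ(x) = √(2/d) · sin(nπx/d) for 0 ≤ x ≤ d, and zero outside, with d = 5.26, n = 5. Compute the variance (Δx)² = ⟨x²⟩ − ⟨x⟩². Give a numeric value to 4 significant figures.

Compute ⟨x⟩ and ⟨x²⟩ separately, then (Δx)² = ⟨x²⟩ − ⟨x⟩².
With sin²θ = (1 − cos2θ)/2 on 0 ≤ x ≤ d: ∫sin²(nπx/d) dx = d/2, ∫x·sin²(nπx/d) dx = d²/4, ∫x²·sin²(nπx/d) dx = d³·(1/6 − 1/(4n²π²)); higher powers xᵏ the same way, integrating xᵏ·cos(2nπx/d) by parts.
⟨x⟩ = 2.6300 and ⟨x²⟩ = 9.1665.
(Δx)² = 9.1665 − (2.6300)² = 2.2496.

2.250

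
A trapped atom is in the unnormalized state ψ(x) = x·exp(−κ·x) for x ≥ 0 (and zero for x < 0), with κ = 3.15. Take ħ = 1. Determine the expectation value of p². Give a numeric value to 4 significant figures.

9.923

p² ψ = −ħ² d²ψ/dx²; ⟨p²⟩ = −ħ² ∫ ψ*·ψ'' dx / ∫|ψ|² dx.
Differentiate x·exp(−κ·x) with the product rule; every integrand then reduces to terms xʲ·e^(−2κx) on [0, ∞), with ∫₀^∞ xʲ·e^(−2κx) dx = j!/(2κ)^(j+1).
State is unnormalized: ∫|ψ|² dx = 0.0079985, and ∫ψ*·(−ħ² ψ'') dx = 0.079365, so ⟨p²⟩ = 0.079365 / 0.0079985.
⟨p²⟩ = 9.9225.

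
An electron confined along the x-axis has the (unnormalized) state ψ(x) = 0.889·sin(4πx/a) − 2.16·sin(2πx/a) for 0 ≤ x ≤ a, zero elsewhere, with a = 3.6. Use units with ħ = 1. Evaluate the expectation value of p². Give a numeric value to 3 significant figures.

4.37

p² ψ = −ħ² d²ψ/dx²; ⟨p²⟩ = −ħ² ∫ ψ*·ψ'' dx / ∫|ψ|² dx.
d²/dx² sin(jπx/a) = −(jπ/a)²·sin(jπx/a); on 0 ≤ x ≤ a, ∫sin²(jπx/a) dx = a/2 and ∫sin(jπx/a)·sin(lπx/a) dx = 0 for j ≠ l, so only diagonal terms survive in ∫|ψ|² and ∫ψ·ψ″; ∫ψ·ψ′ dx = [ψ²/2] between the walls = 0.
State is unnormalized: ∫|ψ|² dx = 9.8207, and ∫ψ*·(−ħ² ψ'') dx = 42.916, so ⟨p²⟩ = 42.916 / 9.8207.
⟨p²⟩ = 4.3699.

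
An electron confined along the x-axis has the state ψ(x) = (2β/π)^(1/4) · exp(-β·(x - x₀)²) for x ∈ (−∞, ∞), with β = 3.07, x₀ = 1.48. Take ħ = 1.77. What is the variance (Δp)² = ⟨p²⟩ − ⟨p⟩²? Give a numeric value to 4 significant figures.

9.618

Compute ⟨p⟩ and ⟨p²⟩ separately; (Δp)² = ⟨p²⟩ − ⟨p⟩².
Gaussian moments (u = x − x₀): ∫u^(2j)·e^(−2βu²) du = (2j−1)!!/(4β)^j · √(π/(2β)), odd powers integrate to 0; here √(π/(2β)) = 0.71530. Derivatives: d/dx e^(−βu²) = −2βu·e^(−βu²), d²/dx² e^(−βu²) = (4β²u² − 2β)·e^(−βu²).
⟨p⟩ = 0.0000 and ⟨p²⟩ = 9.6180.
(Δp)² = 9.6180 − (0.0000)² = 9.6180.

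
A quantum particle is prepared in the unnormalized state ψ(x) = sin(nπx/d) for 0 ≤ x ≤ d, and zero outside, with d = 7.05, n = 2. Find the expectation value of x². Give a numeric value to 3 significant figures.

15.9

⟨x²⟩ = ∫ x²·|ψ|² dx / ∫|ψ|² dx (integrals over the domain).
With sin²θ = (1 − cos2θ)/2 on 0 ≤ x ≤ d: ∫sin²(nπx/d) dx = d/2, ∫x·sin²(nπx/d) dx = d²/4, ∫x²·sin²(nπx/d) dx = d³·(1/6 − 1/(4n²π²)); higher powers xᵏ the same way, integrating xᵏ·cos(2nπx/d) by parts.
State is unnormalized: ∫|ψ|² dx = 3.5250, and ∫ψ*·x²·ψ dx = 56.181, so ⟨x²⟩ = 56.181 / 3.5250.
⟨x²⟩ = 15.938.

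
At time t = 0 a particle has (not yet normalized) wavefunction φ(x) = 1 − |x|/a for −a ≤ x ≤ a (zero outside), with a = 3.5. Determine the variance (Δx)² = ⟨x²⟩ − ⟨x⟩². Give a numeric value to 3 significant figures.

Compute ⟨x⟩ and ⟨x²⟩ separately, then (Δx)² = ⟨x²⟩ − ⟨x⟩².
φ is even, so ∫ over [−a, a] = 2∫₀ᵃ with φ = 1 − x/a there: ∫₀ᵃ (1 − x/a)² dx = a/3, ∫₀ᵃ x²(1 − x/a)² dx = a³/30, ∫₀ᵃ x⁴(1 − x/a)² dx = a⁵/105.
Normalization: ∫|φ|² dx = 2.3333.
⟨x⟩ = 0.0000 and ⟨x²⟩ = 1.2250.
(Δx)² = 1.2250 − (0.0000)² = 1.2250.

1.23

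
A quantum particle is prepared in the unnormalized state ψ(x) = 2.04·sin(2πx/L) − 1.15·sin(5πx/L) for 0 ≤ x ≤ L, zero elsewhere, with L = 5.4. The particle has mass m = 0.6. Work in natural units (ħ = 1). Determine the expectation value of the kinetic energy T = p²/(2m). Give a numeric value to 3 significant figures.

T = −(ħ²/2m) d²/dx², so ⟨T⟩ = −(ħ²/2m) ∫ ψ*·ψ'' dx / ∫|ψ|² dx; with m = 0.6.
d²/dx² sin(jπx/L) = −(jπ/L)²·sin(jπx/L); on 0 ≤ x ≤ L, ∫sin²(jπx/L) dx = L/2 and ∫sin(jπx/L)·sin(lπx/L) dx = 0 for j ≠ l, so only diagonal terms survive in ∫|ψ|² and ∫ψ·ψ″; ∫ψ·ψ′ dx = [ψ²/2] between the walls = 0.
State is unnormalized: ∫|ψ|² dx = 14.807, and ∫ψ*·(−ħ²/2m · ψ'') dx = 37.855, so ⟨T⟩ = 37.855 / 14.807.
⟨T⟩ = 2.5566.

2.56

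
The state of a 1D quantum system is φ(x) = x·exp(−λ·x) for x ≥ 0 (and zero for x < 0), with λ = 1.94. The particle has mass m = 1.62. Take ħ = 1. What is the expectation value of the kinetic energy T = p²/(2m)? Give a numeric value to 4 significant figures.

T = −(ħ²/2m) d²/dx², so ⟨T⟩ = −(ħ²/2m) ∫ φ*·φ'' dx / ∫|φ|² dx; with m = 1.62.
Differentiate x·exp(−λ·x) with the product rule; every integrand then reduces to terms xʲ·e^(−2λx) on [0, ∞), with ∫₀^∞ xʲ·e^(−2λx) dx = j!/(2λ)^(j+1).
State is unnormalized: ∫|φ|² dx = 0.034240, and ∫φ*·(−ħ²/2m · φ'') dx = 0.039773, so ⟨T⟩ = 0.039773 / 0.034240.
⟨T⟩ = 1.1616.

1.162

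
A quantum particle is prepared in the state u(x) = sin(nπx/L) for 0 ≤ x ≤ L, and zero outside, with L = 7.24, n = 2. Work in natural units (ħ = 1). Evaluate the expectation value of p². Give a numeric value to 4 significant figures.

0.7532

p² u = −ħ² d²u/dx²; ⟨p²⟩ = −ħ² ∫ u*·u'' dx / ∫|u|² dx.
d/dx sin(nπx/L) = (nπ/L)·cos(nπx/L) and d²/dx² sin(nπx/L) = −(nπ/L)²·sin(nπx/L); on 0 ≤ x ≤ L, ∫sin²(nπx/L) dx = L/2 and ∫sin(nπx/L)·cos(nπx/L) dx = 0.
State is unnormalized: ∫|u|² dx = 3.6200, and ∫u*·(−ħ² u'') dx = 2.7264, so ⟨p²⟩ = 2.7264 / 3.6200.
⟨p²⟩ = 0.75315.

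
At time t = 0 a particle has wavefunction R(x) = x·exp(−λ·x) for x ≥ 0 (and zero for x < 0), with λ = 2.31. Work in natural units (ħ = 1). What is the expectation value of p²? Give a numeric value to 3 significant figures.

p² R = −ħ² d²R/dx²; ⟨p²⟩ = −ħ² ∫ R*·R'' dx / ∫|R|² dx.
Differentiate x·exp(−λ·x) with the product rule; every integrand then reduces to terms xʲ·e^(−2λx) on [0, ∞), with ∫₀^∞ xʲ·e^(−2λx) dx = j!/(2λ)^(j+1).
State is unnormalized: ∫|R|² dx = 0.020282, and ∫R*·(−ħ² R'') dx = 0.10823, so ⟨p²⟩ = 0.10823 / 0.020282.
⟨p²⟩ = 5.3361.

5.34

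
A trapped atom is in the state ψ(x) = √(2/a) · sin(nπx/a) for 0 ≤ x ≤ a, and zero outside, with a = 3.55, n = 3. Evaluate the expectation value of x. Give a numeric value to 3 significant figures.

1.78

⟨x⟩ = ∫ x·|ψ|² dx (integrals over the domain).
With sin²θ = (1 − cos2θ)/2 on 0 ≤ x ≤ a: ∫sin²(nπx/a) dx = a/2, ∫x·sin²(nπx/a) dx = a²/4, ∫x²·sin²(nπx/a) dx = a³·(1/6 − 1/(4n²π²)); higher powers xᵏ the same way, integrating xᵏ·cos(2nπx/a) by parts.
⟨x⟩ = 1.7750.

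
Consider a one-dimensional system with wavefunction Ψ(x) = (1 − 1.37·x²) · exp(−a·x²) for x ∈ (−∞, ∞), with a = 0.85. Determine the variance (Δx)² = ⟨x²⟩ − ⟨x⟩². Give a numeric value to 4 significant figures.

Compute ⟨x⟩ and ⟨x²⟩ separately, then (Δx)² = ⟨x²⟩ − ⟨x⟩².
Expand each integrand as polynomial × e^(−2ax²) and use ∫x^(2j)·e^(−2ax²) dx = (2j−1)!!/(4a)^j · √(π/(2a)), odd powers → 0; here √(π/(2a)) = 1.3594.
Normalization: ∫|Ψ|² dx = 0.92603.
⟨x⟩ = 0.0000 and ⟨x²⟩ = 0.43944.
(Δx)² = 0.43944 − (0.0000)² = 0.43944.

0.4394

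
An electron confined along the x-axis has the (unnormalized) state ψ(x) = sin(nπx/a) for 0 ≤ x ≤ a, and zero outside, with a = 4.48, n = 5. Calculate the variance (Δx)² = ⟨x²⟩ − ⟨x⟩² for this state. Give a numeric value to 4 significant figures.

Compute ⟨x⟩ and ⟨x²⟩ separately, then (Δx)² = ⟨x²⟩ − ⟨x⟩².
With sin²θ = (1 − cos2θ)/2 on 0 ≤ x ≤ a: ∫sin²(nπx/a) dx = a/2, ∫x·sin²(nπx/a) dx = a²/4, ∫x²·sin²(nπx/a) dx = a³·(1/6 − 1/(4n²π²)); higher powers xᵏ the same way, integrating xᵏ·cos(2nπx/a) by parts.
Normalization: ∫|ψ|² dx = 2.2400.
⟨x⟩ = 2.2400 and ⟨x²⟩ = 6.6495.
(Δx)² = 6.6495 − (2.2400)² = 1.6319.

1.632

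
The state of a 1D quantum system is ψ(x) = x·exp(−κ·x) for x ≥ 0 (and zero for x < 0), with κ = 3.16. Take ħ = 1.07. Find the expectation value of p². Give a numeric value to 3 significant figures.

11.4

p² ψ = −ħ² d²ψ/dx²; ⟨p²⟩ = −ħ² ∫ ψ*·ψ'' dx / ∫|ψ|² dx.
Differentiate x·exp(−κ·x) with the product rule; every integrand then reduces to terms xʲ·e^(−2κx) on [0, ∞), with ∫₀^∞ xʲ·e^(−2κx) dx = j!/(2κ)^(j+1).
State is unnormalized: ∫|ψ|² dx = 0.0079228, and ∫ψ*·(−ħ² ψ'') dx = 0.090578, so ⟨p²⟩ = 0.090578 / 0.0079228.
⟨p²⟩ = 11.433.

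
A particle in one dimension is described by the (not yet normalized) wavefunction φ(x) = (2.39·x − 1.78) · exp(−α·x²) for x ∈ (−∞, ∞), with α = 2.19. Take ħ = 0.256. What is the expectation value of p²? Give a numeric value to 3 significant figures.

0.193

p² φ = −ħ² d²φ/dx²; ⟨p²⟩ = −ħ² ∫ φ*·φ'' dx / ∫|φ|² dx.
Expand each integrand as polynomial × e^(−2αx²) and use ∫x^(2j)·e^(−2αx²) dx = (2j−1)!!/(4α)^j · √(π/(2α)), odd powers → 0; here √(π/(2α)) = 0.84691. Differentiate with the product rule, d/dx e^(−αx²) = −2αx·e^(−αx²).
State is unnormalized: ∫|φ|² dx = 3.2356, and ∫φ*·(−ħ² φ'') dx = 0.62290, so ⟨p²⟩ = 0.62290 / 3.2356.
⟨p²⟩ = 0.19252.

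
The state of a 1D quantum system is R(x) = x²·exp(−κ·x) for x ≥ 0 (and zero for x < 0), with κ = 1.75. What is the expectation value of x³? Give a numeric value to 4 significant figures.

⟨x³⟩ = ∫ x³·|R|² dx / ∫|R|² dx (integrals over the domain).
Every integrand reduces to terms xʲ·e^(−2κx) on [0, ∞); use ∫₀^∞ xʲ·e^(−2κx) dx = j!/(2κ)^(j+1).
State is unnormalized: ∫|R|² dx = 0.045695, and ∫R*·x³·R dx = 0.22381, so ⟨x³⟩ = 0.22381 / 0.045695.
⟨x³⟩ = 4.8980.

4.898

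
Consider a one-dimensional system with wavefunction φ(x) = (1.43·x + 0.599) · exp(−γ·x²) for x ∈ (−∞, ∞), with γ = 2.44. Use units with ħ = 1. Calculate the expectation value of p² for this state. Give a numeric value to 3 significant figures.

p² φ = −ħ² d²φ/dx²; ⟨p²⟩ = −ħ² ∫ φ*·φ'' dx / ∫|φ|² dx.
Expand each integrand as polynomial × e^(−2γx²) and use ∫x^(2j)·e^(−2γx²) dx = (2j−1)!!/(4γ)^j · √(π/(2γ)), odd powers → 0; here √(π/(2γ)) = 0.80235. Differentiate with the product rule, d/dx e^(−γx²) = −2γx·e^(−γx²).
State is unnormalized: ∫|φ|² dx = 0.45599, and ∫φ*·(−ħ² φ'') dx = 1.9330, so ⟨p²⟩ = 1.9330 / 0.45599.
⟨p²⟩ = 4.2391.

4.24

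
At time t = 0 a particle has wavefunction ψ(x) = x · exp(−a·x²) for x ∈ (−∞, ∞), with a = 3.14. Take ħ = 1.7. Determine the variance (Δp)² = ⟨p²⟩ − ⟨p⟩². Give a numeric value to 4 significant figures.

27.22

Compute ⟨p⟩ and ⟨p²⟩ separately; (Δp)² = ⟨p²⟩ − ⟨p⟩².
Expand each integrand as polynomial × e^(−2ax²) and use ∫x^(2j)·e^(−2ax²) dx = (2j−1)!!/(4a)^j · √(π/(2a)), odd powers → 0; here √(π/(2a)) = 0.70729. Differentiate with the product rule, d/dx e^(−ax²) = −2ax·e^(−ax²).
Normalization: ∫|ψ|² dx = 0.056313.
⟨p⟩ = 0.0000 and ⟨p²⟩ = 27.224.
(Δp)² = 27.224 − (0.0000)² = 27.224.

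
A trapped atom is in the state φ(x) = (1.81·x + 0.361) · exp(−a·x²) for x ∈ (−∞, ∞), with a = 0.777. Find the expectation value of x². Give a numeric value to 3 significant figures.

0.894

⟨x²⟩ = ∫ x²·|φ|² dx / ∫|φ|² dx (integrals over the domain).
Expand each integrand as polynomial × e^(−2ax²) and use ∫x^(2j)·e^(−2ax²) dx = (2j−1)!!/(4a)^j · √(π/(2a)), odd powers → 0; here √(π/(2a)) = 1.4218.
State is unnormalized: ∫|φ|² dx = 1.6840, and ∫φ*·x²·φ dx = 1.5063, so ⟨x²⟩ = 1.5063 / 1.6840.
⟨x²⟩ = 0.89445.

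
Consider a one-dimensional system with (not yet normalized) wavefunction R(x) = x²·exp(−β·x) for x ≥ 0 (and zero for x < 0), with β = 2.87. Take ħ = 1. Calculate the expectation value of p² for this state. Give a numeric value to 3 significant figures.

p² R = −ħ² d²R/dx²; ⟨p²⟩ = −ħ² ∫ R*·R'' dx / ∫|R|² dx.
Differentiate x²·exp(−β·x) with the product rule; every integrand then reduces to terms xʲ·e^(−2βx) on [0, ∞), with ∫₀^∞ xʲ·e^(−2βx) dx = j!/(2β)^(j+1).
State is unnormalized: ∫|R|² dx = 0.0038517, and ∫R*·(−ħ² R'') dx = 0.010575, so ⟨p²⟩ = 0.010575 / 0.0038517.
⟨p²⟩ = 2.7456.

2.75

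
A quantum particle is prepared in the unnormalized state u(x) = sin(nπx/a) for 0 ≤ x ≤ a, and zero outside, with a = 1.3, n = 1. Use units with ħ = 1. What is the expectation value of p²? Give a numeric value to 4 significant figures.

p² u = −ħ² d²u/dx²; ⟨p²⟩ = −ħ² ∫ u*·u'' dx / ∫|u|² dx.
d/dx sin(nπx/a) = (nπ/a)·cos(nπx/a) and d²/dx² sin(nπx/a) = −(nπ/a)²·sin(nπx/a); on 0 ≤ x ≤ a, ∫sin²(nπx/a) dx = a/2 and ∫sin(nπx/a)·cos(nπx/a) dx = 0.
State is unnormalized: ∫|u|² dx = 0.65000, and ∫u*·(−ħ² u'') dx = 3.7960, so ⟨p²⟩ = 3.7960 / 0.65000.
⟨p²⟩ = 5.8400.

5.840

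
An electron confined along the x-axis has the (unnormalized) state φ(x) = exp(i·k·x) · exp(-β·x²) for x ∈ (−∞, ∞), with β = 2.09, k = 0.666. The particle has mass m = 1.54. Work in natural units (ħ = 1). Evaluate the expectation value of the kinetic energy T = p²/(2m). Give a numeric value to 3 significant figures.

0.823

T = −(ħ²/2m) d²/dx², so ⟨T⟩ = −(ħ²/2m) ∫ φ*·φ'' dx / ∫|φ|² dx; with m = 1.54.
Gaussian moments: ∫x^(2j)·e^(−2βx²) dx = (2j−1)!!/(4β)^j · √(π/(2β)), odd powers integrate to 0; here √(π/(2β)) = 0.86694. Derivatives: φ′ = (ik − 2βx)·φ, φ″ = ((ik − 2βx)² − 2β)·φ; the odd-in-x pieces drop out.
State is unnormalized: ∫|φ|² dx = 0.86694, and ∫φ*·(−ħ²/2m · φ'') dx = 0.71313, so ⟨T⟩ = 0.71313 / 0.86694.
⟨T⟩ = 0.82258.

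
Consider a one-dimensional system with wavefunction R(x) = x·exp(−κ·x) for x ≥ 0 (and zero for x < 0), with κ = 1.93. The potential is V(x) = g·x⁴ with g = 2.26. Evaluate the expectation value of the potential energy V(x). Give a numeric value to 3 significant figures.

3.66

⟨V⟩ = ∫ V(x)·|R|² dx / ∫|R|² dx.
Every integrand reduces to terms xʲ·e^(−2κx) on [0, ∞); use ∫₀^∞ xʲ·e^(−2κx) dx = j!/(2κ)^(j+1).
State is unnormalized: ∫|R|² dx = 0.034775, and ∫R*·V(x)·R dx = 0.12745, so ⟨V⟩ = 0.12745 / 0.034775.
⟨V⟩ = 3.6649.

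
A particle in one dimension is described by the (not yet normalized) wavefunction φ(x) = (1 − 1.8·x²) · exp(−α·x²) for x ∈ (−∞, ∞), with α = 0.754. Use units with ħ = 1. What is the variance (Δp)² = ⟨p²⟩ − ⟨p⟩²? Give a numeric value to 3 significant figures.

4.04

Compute ⟨p⟩ and ⟨p²⟩ separately; (Δp)² = ⟨p²⟩ − ⟨p⟩².
Expand each integrand as polynomial × e^(−2αx²) and use ∫x^(2j)·e^(−2αx²) dx = (2j−1)!!/(4α)^j · √(π/(2α)), odd powers → 0; here √(π/(2α)) = 1.4434. Differentiate with the product rule, d/dx e^(−αx²) = −2αx·e^(−αx²).
Normalization: ∫|φ|² dx = 1.2628.
⟨p⟩ = 0.0000 and ⟨p²⟩ = 4.0391.
(Δp)² = 4.0391 − (0.0000)² = 4.0391.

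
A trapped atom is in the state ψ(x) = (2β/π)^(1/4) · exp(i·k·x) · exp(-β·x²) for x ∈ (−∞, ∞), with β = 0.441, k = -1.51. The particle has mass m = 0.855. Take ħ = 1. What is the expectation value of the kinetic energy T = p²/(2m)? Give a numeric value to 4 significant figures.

1.591

T = −(ħ²/2m) d²/dx², so ⟨T⟩ = −(ħ²/2m) ∫ ψ*·ψ'' dx; with m = 0.855.
Gaussian moments: ∫x^(2j)·e^(−2βx²) dx = (2j−1)!!/(4β)^j · √(π/(2β)), odd powers integrate to 0; here √(π/(2β)) = 1.8873. Derivatives: ψ′ = (ik − 2βx)·ψ, ψ″ = ((ik − 2βx)² − 2β)·ψ; the odd-in-x pieces drop out.
⟨T⟩ = 1.5913.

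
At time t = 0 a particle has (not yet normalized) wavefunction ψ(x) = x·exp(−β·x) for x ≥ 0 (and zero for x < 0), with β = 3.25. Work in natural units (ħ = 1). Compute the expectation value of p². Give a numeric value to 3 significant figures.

p² ψ = −ħ² d²ψ/dx²; ⟨p²⟩ = −ħ² ∫ ψ*·ψ'' dx / ∫|ψ|² dx.
Differentiate x·exp(−β·x) with the product rule; every integrand then reduces to terms xʲ·e^(−2βx) on [0, ∞), with ∫₀^∞ xʲ·e^(−2βx) dx = j!/(2β)^(j+1).
State is unnormalized: ∫|ψ|² dx = 0.0072827, and ∫ψ*·(−ħ² ψ'') dx = 0.076923, so ⟨p²⟩ = 0.076923 / 0.0072827.
⟨p²⟩ = 10.563.

10.6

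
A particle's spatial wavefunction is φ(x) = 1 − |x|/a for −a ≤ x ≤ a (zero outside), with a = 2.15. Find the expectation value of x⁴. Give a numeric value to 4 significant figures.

⟨x⁴⟩ = ∫ x⁴·|φ|² dx / ∫|φ|² dx (integrals over the domain).
φ is even, so ∫ over [−a, a] = 2∫₀ᵃ with φ = 1 − x/a there: ∫₀ᵃ (1 − x/a)² dx = a/3, ∫₀ᵃ x²(1 − x/a)² dx = a³/30, ∫₀ᵃ x⁴(1 − x/a)² dx = a⁵/105.
State is unnormalized: ∫|φ|² dx = 1.4333, and ∫φ*·x⁴·φ dx = 0.87505, so ⟨x⁴⟩ = 0.87505 / 1.4333.
⟨x⁴⟩ = 0.61050.

0.6105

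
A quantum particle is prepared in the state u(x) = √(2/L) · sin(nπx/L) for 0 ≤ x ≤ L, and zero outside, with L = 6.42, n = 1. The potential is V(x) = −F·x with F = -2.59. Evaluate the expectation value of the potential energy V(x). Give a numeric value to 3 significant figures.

8.31

⟨V⟩ = ∫ V(x)·|u|² dx.
With sin²θ = (1 − cos2θ)/2 on 0 ≤ x ≤ L: ∫sin²(nπx/L) dx = L/2, ∫x·sin²(nπx/L) dx = L²/4, ∫x²·sin²(nπx/L) dx = L³·(1/6 − 1/(4n²π²)); higher powers xᵏ the same way, integrating xᵏ·cos(2nπx/L) by parts.
⟨V⟩ = 8.3139.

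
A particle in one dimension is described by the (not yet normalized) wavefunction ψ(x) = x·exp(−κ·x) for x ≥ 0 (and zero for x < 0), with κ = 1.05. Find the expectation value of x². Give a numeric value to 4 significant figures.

⟨x²⟩ = ∫ x²·|ψ|² dx / ∫|ψ|² dx (integrals over the domain).
Every integrand reduces to terms xʲ·e^(−2κx) on [0, ∞); use ∫₀^∞ xʲ·e^(−2κx) dx = j!/(2κ)^(j+1).
State is unnormalized: ∫|ψ|² dx = 0.21596, and ∫ψ*·x²·ψ dx = 0.58764, so ⟨x²⟩ = 0.58764 / 0.21596.
⟨x²⟩ = 2.7211.

2.721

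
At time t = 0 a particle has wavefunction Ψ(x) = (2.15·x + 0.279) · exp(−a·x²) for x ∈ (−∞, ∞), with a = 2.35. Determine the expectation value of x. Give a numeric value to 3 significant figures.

0.224

⟨x⟩ = ∫ x·|Ψ|² dx / ∫|Ψ|² dx (integrals over the domain).
Expand each integrand as polynomial × e^(−2ax²) and use ∫x^(2j)·e^(−2ax²) dx = (2j−1)!!/(4a)^j · √(π/(2a)), odd powers → 0; here √(π/(2a)) = 0.81757.
State is unnormalized: ∫|Ψ|² dx = 0.46569, and ∫Ψ*·x·Ψ dx = 0.10434, so ⟨x⟩ = 0.10434 / 0.46569.
⟨x⟩ = 0.22407.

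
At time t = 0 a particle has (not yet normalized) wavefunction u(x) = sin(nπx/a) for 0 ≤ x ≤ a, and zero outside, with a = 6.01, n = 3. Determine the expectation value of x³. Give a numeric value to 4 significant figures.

52.44

⟨x³⟩ = ∫ x³·|u|² dx / ∫|u|² dx (integrals over the domain).
With sin²θ = (1 − cos2θ)/2 on 0 ≤ x ≤ a: ∫sin²(nπx/a) dx = a/2, ∫x·sin²(nπx/a) dx = a²/4, ∫x²·sin²(nπx/a) dx = a³·(1/6 − 1/(4n²π²)); higher powers xᵏ the same way, integrating xᵏ·cos(2nπx/a) by parts.
State is unnormalized: ∫|u|² dx = 3.0050, and ∫u*·x³·u dx = 157.57, so ⟨x³⟩ = 157.57 / 3.0050.
⟨x³⟩ = 52.438.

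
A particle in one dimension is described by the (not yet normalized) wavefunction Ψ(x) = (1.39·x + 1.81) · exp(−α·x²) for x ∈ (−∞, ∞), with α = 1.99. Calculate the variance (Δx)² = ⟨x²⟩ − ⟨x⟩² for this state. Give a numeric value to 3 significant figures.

Compute ⟨x⟩ and ⟨x²⟩ separately, then (Δx)² = ⟨x²⟩ − ⟨x⟩².
Expand each integrand as polynomial × e^(−2αx²) and use ∫x^(2j)·e^(−2αx²) dx = (2j−1)!!/(4α)^j · √(π/(2α)), odd powers → 0; here √(π/(2α)) = 0.88845.
Normalization: ∫|Ψ|² dx = 3.1263.
⟨x⟩ = 0.17964 and ⟨x²⟩ = 0.14296.
(Δx)² = 0.14296 − (0.17964)² = 0.11069.

0.111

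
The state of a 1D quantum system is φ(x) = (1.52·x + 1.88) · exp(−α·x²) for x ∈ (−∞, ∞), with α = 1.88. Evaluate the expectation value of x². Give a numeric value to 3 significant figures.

⟨x²⟩ = ∫ x²·|φ|² dx / ∫|φ|² dx (integrals over the domain).
Expand each integrand as polynomial × e^(−2αx²) and use ∫x^(2j)·e^(−2αx²) dx = (2j−1)!!/(4α)^j · √(π/(2α)), odd powers → 0; here √(π/(2α)) = 0.91407.
State is unnormalized: ∫|φ|² dx = 3.5115, and ∫φ*·x²·φ dx = 0.54165, so ⟨x²⟩ = 0.54165 / 3.5115.
⟨x²⟩ = 0.15425.

0.154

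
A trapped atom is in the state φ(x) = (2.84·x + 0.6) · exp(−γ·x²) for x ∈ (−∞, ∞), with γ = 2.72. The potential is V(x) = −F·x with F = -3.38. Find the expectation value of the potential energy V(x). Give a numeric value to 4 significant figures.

0.9613

⟨V⟩ = ∫ V(x)·|φ|² dx / ∫|φ|² dx.
Expand each integrand as polynomial × e^(−2γx²) and use ∫x^(2j)·e^(−2γx²) dx = (2j−1)!!/(4γ)^j · √(π/(2γ)), odd powers → 0; here √(π/(2γ)) = 0.75993.
State is unnormalized: ∫|φ|² dx = 0.83693, and ∫φ*·V(x)·φ dx = 0.80457, so ⟨V⟩ = 0.80457 / 0.83693.
⟨V⟩ = 0.96133.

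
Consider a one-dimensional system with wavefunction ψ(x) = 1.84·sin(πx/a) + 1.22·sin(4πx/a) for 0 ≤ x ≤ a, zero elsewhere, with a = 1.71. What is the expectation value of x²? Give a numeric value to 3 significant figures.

⟨x²⟩ = ∫ x²·|ψ|² dx / ∫|ψ|² dx (integrals over the domain).
On 0 ≤ x ≤ a (j ≠ l): ∫sin²(jπx/a) dx = a/2, ∫sin(jπx/a)·sin(lπx/a) dx = 0; diagonal moments ∫x·sin²(jπx/a) dx = a²/4, ∫x²·sin²(jπx/a) dx = a³·(1/6 − 1/(4j²π²)); cross terms ∫x·sin(jπx/a)·sin(lπx/a) dx = 0 for j + l even and −4jla²/(π²(j² − l²)²) for j + l odd, ∫x²·sin(jπx/a)·sin(lπx/a) dx = (−1)^(j+l)·4jla³/(π²(j² − l²)²); higher powers the same way via product-to-sum and parts.
State is unnormalized: ∫|ψ|² dx = 4.1673, and ∫ψ*·x²·ψ dx = 3.4595, so ⟨x²⟩ = 3.4595 / 4.1673.
⟨x²⟩ = 0.83016.

0.830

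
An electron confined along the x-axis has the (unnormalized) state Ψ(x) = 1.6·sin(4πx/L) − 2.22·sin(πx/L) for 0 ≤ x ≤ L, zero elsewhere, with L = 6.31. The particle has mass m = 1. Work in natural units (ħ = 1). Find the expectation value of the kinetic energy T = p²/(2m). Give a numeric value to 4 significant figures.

0.7595

T = −(ħ²/2m) d²/dx², so ⟨T⟩ = −(ħ²/2m) ∫ Ψ*·Ψ'' dx / ∫|Ψ|² dx; with m = 1.
d²/dx² sin(jπx/L) = −(jπ/L)²·sin(jπx/L); on 0 ≤ x ≤ L, ∫sin²(jπx/L) dx = L/2 and ∫sin(jπx/L)·sin(lπx/L) dx = 0 for j ≠ l, so only diagonal terms survive in ∫|Ψ|² and ∫Ψ·Ψ″; ∫Ψ·Ψ′ dx = [Ψ²/2] between the walls = 0.
State is unnormalized: ∫|Ψ|² dx = 23.626, and ∫Ψ*·(−ħ²/2m · Ψ'') dx = 17.944, so ⟨T⟩ = 17.944 / 23.626.
⟨T⟩ = 0.75949.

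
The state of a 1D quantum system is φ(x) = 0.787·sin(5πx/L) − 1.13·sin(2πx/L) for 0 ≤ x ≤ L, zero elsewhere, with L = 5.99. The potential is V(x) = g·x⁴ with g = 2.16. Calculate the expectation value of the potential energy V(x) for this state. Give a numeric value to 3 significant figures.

⟨V⟩ = ∫ V(x)·|φ|² dx / ∫|φ|² dx.
On 0 ≤ x ≤ L (j ≠ l): ∫sin²(jπx/L) dx = L/2, ∫sin(jπx/L)·sin(lπx/L) dx = 0; diagonal moments ∫x·sin²(jπx/L) dx = L²/4, ∫x²·sin²(jπx/L) dx = L³·(1/6 − 1/(4j²π²)); cross terms ∫x·sin(jπx/L)·sin(lπx/L) dx = 0 for j + l even and −4jlL²/(π²(j² − l²)²) for j + l odd, ∫x²·sin(jπx/L)·sin(lπx/L) dx = (−1)^(j+l)·4jlL³/(π²(j² − l²)²); higher powers the same way via product-to-sum and parts.
State is unnormalized: ∫|φ|² dx = 5.6793, and ∫φ*·V(x)·φ dx = 3379.6, so ⟨V⟩ = 3379.6 / 5.6793.
⟨V⟩ = 595.08.

595.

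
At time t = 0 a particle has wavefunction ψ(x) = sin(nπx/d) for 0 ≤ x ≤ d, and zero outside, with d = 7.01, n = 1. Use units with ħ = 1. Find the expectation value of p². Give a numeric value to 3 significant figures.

0.201

p² ψ = −ħ² d²ψ/dx²; ⟨p²⟩ = −ħ² ∫ ψ*·ψ'' dx / ∫|ψ|² dx.
d/dx sin(nπx/d) = (nπ/d)·cos(nπx/d) and d²/dx² sin(nπx/d) = −(nπ/d)²·sin(nπx/d); on 0 ≤ x ≤ d, ∫sin²(nπx/d) dx = d/2 and ∫sin(nπx/d)·cos(nπx/d) dx = 0.
State is unnormalized: ∫|ψ|² dx = 3.5050, and ∫ψ*·(−ħ² ψ'') dx = 0.70397, so ⟨p²⟩ = 0.70397 / 3.5050.
⟨p²⟩ = 0.20085.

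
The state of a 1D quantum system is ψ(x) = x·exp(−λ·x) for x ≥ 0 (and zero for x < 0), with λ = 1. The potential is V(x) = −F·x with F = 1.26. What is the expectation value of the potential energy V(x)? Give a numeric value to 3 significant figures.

-1.89

⟨V⟩ = ∫ V(x)·|ψ|² dx / ∫|ψ|² dx.
Every integrand reduces to terms xʲ·e^(−2λx) on [0, ∞); use ∫₀^∞ xʲ·e^(−2λx) dx = j!/(2λ)^(j+1).
State is unnormalized: ∫|ψ|² dx = 0.25000, and ∫ψ*·V(x)·ψ dx = -0.47250, so ⟨V⟩ = -0.47250 / 0.25000.
⟨V⟩ = -1.8900.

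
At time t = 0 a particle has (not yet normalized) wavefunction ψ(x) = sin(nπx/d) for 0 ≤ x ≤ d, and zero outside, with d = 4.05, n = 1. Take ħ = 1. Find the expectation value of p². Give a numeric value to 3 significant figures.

p² ψ = −ħ² d²ψ/dx²; ⟨p²⟩ = −ħ² ∫ ψ*·ψ'' dx / ∫|ψ|² dx.
d/dx sin(nπx/d) = (nπ/d)·cos(nπx/d) and d²/dx² sin(nπx/d) = −(nπ/d)²·sin(nπx/d); on 0 ≤ x ≤ d, ∫sin²(nπx/d) dx = d/2 and ∫sin(nπx/d)·cos(nπx/d) dx = 0.
State is unnormalized: ∫|ψ|² dx = 2.0250, and ∫ψ*·(−ħ² ψ'') dx = 1.2185, so ⟨p²⟩ = 1.2185 / 2.0250.
⟨p²⟩ = 0.60171.

0.602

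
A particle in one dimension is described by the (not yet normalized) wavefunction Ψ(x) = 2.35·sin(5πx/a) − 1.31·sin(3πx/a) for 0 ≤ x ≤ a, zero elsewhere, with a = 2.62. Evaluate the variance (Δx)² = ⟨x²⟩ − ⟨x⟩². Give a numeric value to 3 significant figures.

Compute ⟨x⟩ and ⟨x²⟩ separately, then (Δx)² = ⟨x²⟩ − ⟨x⟩².
On 0 ≤ x ≤ a (j ≠ l): ∫sin²(jπx/a) dx = a/2, ∫sin(jπx/a)·sin(lπx/a) dx = 0; diagonal moments ∫x·sin²(jπx/a) dx = a²/4, ∫x²·sin²(jπx/a) dx = a³·(1/6 − 1/(4j²π²)); cross terms ∫x·sin(jπx/a)·sin(lπx/a) dx = 0 for j + l even and −4jla²/(π²(j² − l²)²) for j + l odd, ∫x²·sin(jπx/a)·sin(lπx/a) dx = (−1)^(j+l)·4jla³/(π²(j² − l²)²); higher powers the same way via product-to-sum and parts.
Normalization: ∫|Ψ|² dx = 9.4826.
⟨x⟩ = 1.3100 and ⟨x²⟩ = 1.9911.
(Δx)² = 1.9911 − (1.3100)² = 0.27495.

0.275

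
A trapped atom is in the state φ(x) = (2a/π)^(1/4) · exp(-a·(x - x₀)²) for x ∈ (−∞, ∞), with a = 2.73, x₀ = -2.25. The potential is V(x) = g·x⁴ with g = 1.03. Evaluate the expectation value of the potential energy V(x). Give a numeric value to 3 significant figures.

⟨V⟩ = ∫ V(x)·|φ|² dx.
Gaussian moments (u = x − x₀): ∫u^(2j)·e^(−2au²) du = (2j−1)!!/(4a)^j · √(π/(2a)), odd powers integrate to 0; here √(π/(2a)) = 0.75854.
⟨V⟩ = 29.289.

29.3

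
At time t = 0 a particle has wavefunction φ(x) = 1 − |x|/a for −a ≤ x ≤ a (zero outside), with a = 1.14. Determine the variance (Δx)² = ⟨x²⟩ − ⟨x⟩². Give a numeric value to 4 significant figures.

0.1300

Compute ⟨x⟩ and ⟨x²⟩ separately, then (Δx)² = ⟨x²⟩ − ⟨x⟩².
φ is even, so ∫ over [−a, a] = 2∫₀ᵃ with φ = 1 − x/a there: ∫₀ᵃ (1 − x/a)² dx = a/3, ∫₀ᵃ x²(1 − x/a)² dx = a³/30, ∫₀ᵃ x⁴(1 − x/a)² dx = a⁵/105.
Normalization: ∫|φ|² dx = 0.76000.
⟨x⟩ = 0.0000 and ⟨x²⟩ = 0.12996.
(Δx)² = 0.12996 − (0.0000)² = 0.12996.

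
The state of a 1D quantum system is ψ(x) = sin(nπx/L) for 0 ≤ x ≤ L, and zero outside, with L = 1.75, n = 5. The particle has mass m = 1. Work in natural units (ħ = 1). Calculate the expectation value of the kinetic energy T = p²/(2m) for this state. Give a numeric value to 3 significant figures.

40.3

T = −(ħ²/2m) d²/dx², so ⟨T⟩ = −(ħ²/2m) ∫ ψ*·ψ'' dx / ∫|ψ|² dx; with m = 1.
d/dx sin(nπx/L) = (nπ/L)·cos(nπx/L) and d²/dx² sin(nπx/L) = −(nπ/L)²·sin(nπx/L); on 0 ≤ x ≤ L, ∫sin²(nπx/L) dx = L/2 and ∫sin(nπx/L)·cos(nπx/L) dx = 0.
State is unnormalized: ∫|ψ|² dx = 0.87500, and ∫ψ*·(−ħ²/2m · ψ'') dx = 35.249, so ⟨T⟩ = 35.249 / 0.87500.
⟨T⟩ = 40.284.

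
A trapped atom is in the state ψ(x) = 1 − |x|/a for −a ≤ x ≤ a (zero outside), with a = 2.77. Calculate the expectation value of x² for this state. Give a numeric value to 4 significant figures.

⟨x²⟩ = ∫ x²·|ψ|² dx / ∫|ψ|² dx (integrals over the domain).
ψ is even, so ∫ over [−a, a] = 2∫₀ᵃ with ψ = 1 − x/a there: ∫₀ᵃ (1 − x/a)² dx = a/3, ∫₀ᵃ x²(1 − x/a)² dx = a³/30, ∫₀ᵃ x⁴(1 − x/a)² dx = a⁵/105.
State is unnormalized: ∫|ψ|² dx = 1.8467, and ∫ψ*·x²·ψ dx = 1.4169, so ⟨x²⟩ = 1.4169 / 1.8467.
⟨x²⟩ = 0.76729.

0.7673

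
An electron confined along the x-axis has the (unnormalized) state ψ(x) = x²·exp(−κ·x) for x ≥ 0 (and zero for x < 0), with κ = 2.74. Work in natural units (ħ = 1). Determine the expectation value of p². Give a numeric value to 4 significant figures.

2.503

p² ψ = −ħ² d²ψ/dx²; ⟨p²⟩ = −ħ² ∫ ψ*·ψ'' dx / ∫|ψ|² dx.
Differentiate x²·exp(−κ·x) with the product rule; every integrand then reduces to terms xʲ·e^(−2κx) on [0, ∞), with ∫₀^∞ xʲ·e^(−2κx) dx = j!/(2κ)^(j+1).
State is unnormalized: ∫|ψ|² dx = 0.0048563, and ∫ψ*·(−ħ² ψ'') dx = 0.012153, so ⟨p²⟩ = 0.012153 / 0.0048563.
⟨p²⟩ = 2.5025.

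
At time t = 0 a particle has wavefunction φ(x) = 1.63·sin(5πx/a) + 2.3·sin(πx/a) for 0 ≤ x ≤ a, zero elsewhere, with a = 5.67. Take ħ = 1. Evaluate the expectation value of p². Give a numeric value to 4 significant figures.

2.770

p² φ = −ħ² d²φ/dx²; ⟨p²⟩ = −ħ² ∫ φ*·φ'' dx / ∫|φ|² dx.
d²/dx² sin(jπx/a) = −(jπ/a)²·sin(jπx/a); on 0 ≤ x ≤ a, ∫sin²(jπx/a) dx = a/2 and ∫sin(jπx/a)·sin(lπx/a) dx = 0 for j ≠ l, so only diagonal terms survive in ∫|φ|² and ∫φ·φ″; ∫φ·φ′ dx = [φ²/2] between the walls = 0.
State is unnormalized: ∫|φ|² dx = 22.529, and ∫φ*·(−ħ² φ'') dx = 62.414, so ⟨p²⟩ = 62.414 / 22.529.
⟨p²⟩ = 2.7703.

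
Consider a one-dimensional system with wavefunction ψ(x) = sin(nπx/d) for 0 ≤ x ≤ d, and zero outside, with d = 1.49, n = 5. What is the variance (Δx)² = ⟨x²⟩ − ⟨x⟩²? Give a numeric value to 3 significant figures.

0.181

Compute ⟨x⟩ and ⟨x²⟩ separately, then (Δx)² = ⟨x²⟩ − ⟨x⟩².
With sin²θ = (1 − cos2θ)/2 on 0 ≤ x ≤ d: ∫sin²(nπx/d) dx = d/2, ∫x·sin²(nπx/d) dx = d²/4, ∫x²·sin²(nπx/d) dx = d³·(1/6 − 1/(4n²π²)); higher powers xᵏ the same way, integrating xᵏ·cos(2nπx/d) by parts.
Normalization: ∫|ψ|² dx = 0.74500.
⟨x⟩ = 0.74500 and ⟨x²⟩ = 0.73553.
(Δx)² = 0.73553 − (0.74500)² = 0.18051.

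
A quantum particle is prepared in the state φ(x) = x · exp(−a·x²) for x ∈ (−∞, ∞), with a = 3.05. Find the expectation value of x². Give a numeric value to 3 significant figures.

0.246

⟨x²⟩ = ∫ x²·|φ|² dx / ∫|φ|² dx (integrals over the domain).
Expand each integrand as polynomial × e^(−2ax²) and use ∫x^(2j)·e^(−2ax²) dx = (2j−1)!!/(4a)^j · √(π/(2a)), odd powers → 0; here √(π/(2a)) = 0.71765.
State is unnormalized: ∫|φ|² dx = 0.058823, and ∫φ*·x²·φ dx = 0.014465, so ⟨x²⟩ = 0.014465 / 0.058823.
⟨x²⟩ = 0.24590.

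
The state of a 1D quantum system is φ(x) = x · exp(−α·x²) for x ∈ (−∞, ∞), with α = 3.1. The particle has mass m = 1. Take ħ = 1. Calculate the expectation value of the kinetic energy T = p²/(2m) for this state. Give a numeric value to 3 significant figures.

T = −(ħ²/2m) d²/dx², so ⟨T⟩ = −(ħ²/2m) ∫ φ*·φ'' dx / ∫|φ|² dx; with m = 1.
Expand each integrand as polynomial × e^(−2αx²) and use ∫x^(2j)·e^(−2αx²) dx = (2j−1)!!/(4α)^j · √(π/(2α)), odd powers → 0; here √(π/(2α)) = 0.71183. Differentiate with the product rule, d/dx e^(−αx²) = −2αx·e^(−αx²).
State is unnormalized: ∫|φ|² dx = 0.057406, and ∫φ*·(−ħ²/2m · φ'') dx = 0.26694, so ⟨T⟩ = 0.26694 / 0.057406.
⟨T⟩ = 4.6500.

4.65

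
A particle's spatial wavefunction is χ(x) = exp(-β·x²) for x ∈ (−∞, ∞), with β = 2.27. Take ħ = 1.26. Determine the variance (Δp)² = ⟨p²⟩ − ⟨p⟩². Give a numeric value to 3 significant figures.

3.60

Compute ⟨p⟩ and ⟨p²⟩ separately; (Δp)² = ⟨p²⟩ − ⟨p⟩².
Gaussian moments: ∫x^(2j)·e^(−2βx²) dx = (2j−1)!!/(4β)^j · √(π/(2β)), odd powers integrate to 0; here √(π/(2β)) = 0.83185. Derivatives: d/dx e^(−βx²) = −2βx·e^(−βx²), d²/dx² e^(−βx²) = (4β²x² − 2β)·e^(−βx²).
Normalization: ∫|χ|² dx = 0.83185.
⟨p⟩ = 0.0000 and ⟨p²⟩ = 3.6039.
(Δp)² = 3.6039 − (0.0000)² = 3.6039.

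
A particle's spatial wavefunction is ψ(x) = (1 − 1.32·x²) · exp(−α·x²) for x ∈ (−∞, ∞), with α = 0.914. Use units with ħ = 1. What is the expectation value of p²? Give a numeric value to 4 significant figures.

3.600

p² ψ = −ħ² d²ψ/dx²; ⟨p²⟩ = −ħ² ∫ ψ*·ψ'' dx / ∫|ψ|² dx.
Expand each integrand as polynomial × e^(−2αx²) and use ∫x^(2j)·e^(−2αx²) dx = (2j−1)!!/(4α)^j · √(π/(2α)), odd powers → 0; here √(π/(2α)) = 1.3110. Differentiate with the product rule, d/dx e^(−αx²) = −2αx·e^(−αx²).
State is unnormalized: ∫|ψ|² dx = 0.87699, and ∫ψ*·(−ħ² ψ'') dx = 3.1568, so ⟨p²⟩ = 3.1568 / 0.87699.
⟨p²⟩ = 3.5996.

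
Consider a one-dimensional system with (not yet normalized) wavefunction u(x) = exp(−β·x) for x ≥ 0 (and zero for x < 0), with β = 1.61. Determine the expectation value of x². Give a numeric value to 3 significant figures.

0.193

⟨x²⟩ = ∫ x²·|u|² dx / ∫|u|² dx (integrals over the domain).
Every integrand reduces to terms xʲ·e^(−2βx) on [0, ∞); use ∫₀^∞ xʲ·e^(−2βx) dx = j!/(2β)^(j+1).
State is unnormalized: ∫|u|² dx = 0.31056, and ∫u*·x²·u dx = 0.059905, so ⟨x²⟩ = 0.059905 / 0.31056.
⟨x²⟩ = 0.19289.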